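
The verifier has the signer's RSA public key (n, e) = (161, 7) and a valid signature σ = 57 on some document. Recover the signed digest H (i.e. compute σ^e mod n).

σ^2 ≡ 57^2 = 3249 ≡ 29
σ^4 ≡ 29^2 = 841 ≡ 36
7 = 4 + 2 + 1, so σ^7 ≡ 36·29·57 ≡ 99 (mod 161)

99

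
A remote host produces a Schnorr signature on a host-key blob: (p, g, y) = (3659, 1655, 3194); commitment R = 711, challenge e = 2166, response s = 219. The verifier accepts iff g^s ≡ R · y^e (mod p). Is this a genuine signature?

g^s mod p:
1655^2 = 2739025 ≡ 2093
1655^4 ≡ 2093^2 = 4380649 ≡ 826
1655^8 ≡ 826^2 = 682276 ≡ 1702
1655^16 ≡ 1702^2 = 2896804 ≡ 2535
1655^32 ≡ 2535^2 = 6426225 ≡ 1021
1655^64 ≡ 1021^2 = 1042441 ≡ 3285
1655^128 ≡ 3285^2 = 10791225 ≡ 834
219 = 128 + 64 + 16 + 8 + 2 + 1, so 1655^219 ≡ 834·3285·2535·1702·2093·1655 ≡ 1377 (mod 3659)
R · y^e mod p:
3194^2 = 10201636 ≡ 344
3194^4 ≡ 344^2 = 118336 ≡ 1248
3194^8 ≡ 1248^2 = 1557504 ≡ 2429
3194^16 ≡ 2429^2 = 5900041 ≡ 1733
3194^32 ≡ 1733^2 = 3003289 ≡ 2909
3194^64 ≡ 2909^2 = 8462281 ≡ 2673
3194^128 ≡ 2673^2 = 7144929 ≡ 2561
3194^256 ≡ 2561^2 = 6558721 ≡ 1793
3194^512 ≡ 1793^2 = 3214849 ≡ 2247
3194^1024 ≡ 2247^2 = 5049009 ≡ 3248
3194^2048 ≡ 3248^2 = 10549504 ≡ 607
2166 = 2048 + 64 + 32 + 16 + 4 + 2, so 3194^2166 ≡ 607·2673·2909·1733·1248·344 ≡ 287 (mod 3659)
711·287 = 204057 ≡ 2812 (mod 3659)
1377 ≠ 2812; the check fails.

forged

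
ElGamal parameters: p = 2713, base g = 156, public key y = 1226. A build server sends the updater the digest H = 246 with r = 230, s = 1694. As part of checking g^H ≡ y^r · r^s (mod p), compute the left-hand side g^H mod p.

2434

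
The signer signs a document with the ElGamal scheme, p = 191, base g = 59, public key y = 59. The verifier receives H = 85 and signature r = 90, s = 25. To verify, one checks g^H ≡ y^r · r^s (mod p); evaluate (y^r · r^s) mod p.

125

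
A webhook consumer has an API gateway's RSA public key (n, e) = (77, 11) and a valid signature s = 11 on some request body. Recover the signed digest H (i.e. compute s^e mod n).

44

Squares mod 77: s^1≡11, s^2≡44, s^4≡11, s^8≡44
11 = 8 + 2 + 1, so s^11 ≡ 44·44·11 ≡ 44 (mod 77)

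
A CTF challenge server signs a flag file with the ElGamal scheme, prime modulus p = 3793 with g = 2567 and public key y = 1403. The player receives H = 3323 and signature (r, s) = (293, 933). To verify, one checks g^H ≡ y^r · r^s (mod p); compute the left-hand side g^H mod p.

1882

2567^2 = 6589489 ≡ 1048
2567^4 ≡ 1048^2 = 1098304 ≡ 2127
2567^8 ≡ 2127^2 = 4524129 ≡ 2873
2567^16 ≡ 2873^2 = 8254129 ≡ 561
2567^32 ≡ 561^2 = 314721 ≡ 3695
2567^64 ≡ 3695^2 = 13653025 ≡ 2018
2567^128 ≡ 2018^2 = 4072324 ≡ 2435
2567^256 ≡ 2435^2 = 5929225 ≡ 766
2567^512 ≡ 766^2 = 586756 ≡ 2634
2567^1024 ≡ 2634^2 = 6937956 ≡ 559
2567^2048 ≡ 559^2 = 312481 ≡ 1455
3323 = 2048 + 1024 + 128 + 64 + 32 + 16 + 8 + 2 + 1, so 2567^3323 ≡ 1455·559·2435·2018·3695·561·2873·1048·2567 ≡ 1882 (mod 3793)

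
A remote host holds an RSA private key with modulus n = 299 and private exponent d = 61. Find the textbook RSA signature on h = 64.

77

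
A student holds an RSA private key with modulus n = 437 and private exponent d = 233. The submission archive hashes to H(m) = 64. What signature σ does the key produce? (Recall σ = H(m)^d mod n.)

(H(m))^2 ≡ 64^2 = 4096 ≡ 163
(H(m))^4 ≡ 163^2 = 26569 ≡ 349
(H(m))^8 ≡ 349^2 = 121801 ≡ 315
(H(m))^16 ≡ 315^2 = 99225 ≡ 26
(H(m))^32 ≡ 26^2 = 676 ≡ 239
(H(m))^64 ≡ 239^2 = 57121 ≡ 311
(H(m))^128 ≡ 311^2 = 96721 ≡ 144
233 = 128 + 64 + 32 + 8 + 1, so (H(m))^233 ≡ 144·311·239·315·64 ≡ 163 (mod 437)

163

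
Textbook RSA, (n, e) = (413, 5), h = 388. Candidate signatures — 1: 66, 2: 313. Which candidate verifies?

Candidate 1: 66^5 mod 413 = 110
Candidate 2: 313^5 mod 413 = 388
  → matches h = 388

2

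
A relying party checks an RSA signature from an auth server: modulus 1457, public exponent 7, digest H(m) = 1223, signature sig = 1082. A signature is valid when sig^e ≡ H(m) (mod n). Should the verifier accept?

sig^2 ≡ 1082^2 = 1170724 ≡ 753
sig^4 ≡ 753^2 = 567009 ≡ 236
7 = 4 + 2 + 1, so sig^7 ≡ 236·753·1082 ≡ 1223 (mod 1457)
Since 1223 equals the digest 1223, verification succeeds.

accept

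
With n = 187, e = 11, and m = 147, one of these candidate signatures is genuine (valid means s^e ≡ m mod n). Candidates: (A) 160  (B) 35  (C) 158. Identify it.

C

Candidate A: Squares mod 187: 160^1≡160, 160^2≡168, 160^4≡174, 160^8≡169; 11 = 8 + 2 + 1, so 160^11 ≡ 169·168·160 ≡ 116 (mod 187)
Candidate B: Squares mod 187: 35^1≡35, 35^2≡103, 35^4≡137, 35^8≡69; 11 = 8 + 2 + 1, so 35^11 ≡ 69·103·35 ≡ 35 (mod 187)
Candidate C: Squares mod 187: 158^1≡158, 158^2≡93, 158^4≡47, 158^8≡152; 11 = 8 + 2 + 1, so 158^11 ≡ 152·93·158 ≡ 147 (mod 187)
  → matches m = 147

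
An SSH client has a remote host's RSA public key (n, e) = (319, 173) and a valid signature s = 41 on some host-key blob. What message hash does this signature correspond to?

215

s^2 ≡ 41^2 = 1681 ≡ 86
s^4 ≡ 86^2 = 7396 ≡ 59
s^8 ≡ 59^2 = 3481 ≡ 291
s^16 ≡ 291^2 = 84681 ≡ 146
s^32 ≡ 146^2 = 21316 ≡ 262
s^64 ≡ 262^2 = 68644 ≡ 59
s^128 ≡ 59^2 = 3481 ≡ 291
173 = 128 + 32 + 8 + 4 + 1, so s^173 ≡ 291·262·291·59·41 ≡ 215 (mod 319)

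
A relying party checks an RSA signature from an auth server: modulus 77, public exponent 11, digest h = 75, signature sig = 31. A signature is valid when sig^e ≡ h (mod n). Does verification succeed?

sig^2 ≡ 31^2 = 961 ≡ 37
sig^4 ≡ 37^2 = 1369 ≡ 60
sig^8 ≡ 60^2 = 3600 ≡ 58
11 = 8 + 2 + 1, so sig^11 ≡ 58·37·31 ≡ 75 (mod 77)
Since 75 equals the digest 75, verification succeeds.

passes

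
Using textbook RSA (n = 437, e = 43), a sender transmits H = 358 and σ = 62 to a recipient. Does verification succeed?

passes

Squares mod 437: σ^1≡62, σ^2≡348, σ^4≡55, σ^8≡403, σ^16≡282, σ^32≡427
43 = 32 + 8 + 2 + 1, so σ^43 ≡ 427·403·348·62 ≡ 358 (mod 437)
Since 358 equals the digest 358, verification succeeds.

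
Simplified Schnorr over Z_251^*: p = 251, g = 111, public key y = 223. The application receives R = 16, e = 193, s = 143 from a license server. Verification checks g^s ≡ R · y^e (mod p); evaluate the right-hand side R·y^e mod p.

230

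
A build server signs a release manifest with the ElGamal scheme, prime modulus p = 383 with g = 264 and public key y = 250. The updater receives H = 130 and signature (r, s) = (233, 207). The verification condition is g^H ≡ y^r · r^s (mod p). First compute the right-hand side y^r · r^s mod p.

250^2 = 62500 ≡ 71
250^4 ≡ 71^2 = 5041 ≡ 62
250^8 ≡ 62^2 = 3844 ≡ 14
250^16 ≡ 14^2 = 196
250^32 ≡ 196^2 = 38416 ≡ 116
250^64 ≡ 116^2 = 13456 ≡ 51
250^128 ≡ 51^2 = 2601 ≡ 303
233 = 128 + 64 + 32 + 8 + 1, so 250^233 ≡ 303·51·116·14·250 ≡ 362 (mod 383)
233^2 = 54289 ≡ 286
233^4 ≡ 286^2 = 81796 ≡ 217
233^8 ≡ 217^2 = 47089 ≡ 363
233^16 ≡ 363^2 = 131769 ≡ 17
233^32 ≡ 17^2 = 289
233^64 ≡ 289^2 = 83521 ≡ 27
233^128 ≡ 27^2 = 729 ≡ 346
207 = 128 + 64 + 8 + 4 + 2 + 1, so 233^207 ≡ 346·27·363·217·286·233 ≡ 366 (mod 383)
y^r · r^s ≡ 362·366 = 132492 ≡ 357 (mod 383)

357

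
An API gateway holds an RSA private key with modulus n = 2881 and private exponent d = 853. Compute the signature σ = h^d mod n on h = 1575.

h^2 ≡ 1575^2 = 2480625 ≡ 84
h^4 ≡ 84^2 = 7056 ≡ 1294
h^8 ≡ 1294^2 = 1674436 ≡ 575
h^16 ≡ 575^2 = 330625 ≡ 2191
h^32 ≡ 2191^2 = 4800481 ≡ 735
h^64 ≡ 735^2 = 540225 ≡ 1478
h^128 ≡ 1478^2 = 2184484 ≡ 686
h^256 ≡ 686^2 = 470596 ≡ 993
h^512 ≡ 993^2 = 986049 ≡ 747
853 = 512 + 256 + 64 + 16 + 4 + 1, so h^853 ≡ 747·993·1478·2191·1294·1575 ≡ 2846 (mod 2881)

2846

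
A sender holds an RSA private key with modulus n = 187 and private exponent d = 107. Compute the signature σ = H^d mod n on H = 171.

52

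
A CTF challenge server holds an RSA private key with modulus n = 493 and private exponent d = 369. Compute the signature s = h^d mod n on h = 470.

62

Squares mod 493: h^1≡470, h^2≡36, h^4≡310, h^8≡458, h^16≡239, h^32≡426, h^64≡52, h^128≡239, h^256≡426
369 = 256 + 64 + 32 + 16 + 1, so h^369 ≡ 426·52·426·239·470 ≡ 62 (mod 493)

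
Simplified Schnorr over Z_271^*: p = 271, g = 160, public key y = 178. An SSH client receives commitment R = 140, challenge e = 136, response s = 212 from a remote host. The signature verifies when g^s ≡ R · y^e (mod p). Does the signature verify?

verifies

g^s mod p:
Squares mod 271: 160^1≡160, 160^2≡126, 160^4≡158, 160^8≡32, 160^16≡211, 160^32≡77, 160^64≡238, 160^128≡5
212 = 128 + 64 + 16 + 4, so 160^212 ≡ 5·238·211·158 ≡ 259 (mod 271)
R · y^e mod p:
Squares mod 271: 178^1≡178, 178^2≡248, 178^4≡258, 178^8≡169, 178^16≡106, 178^32≡125, 178^64≡178, 178^128≡248
136 = 128 + 8, so 178^136 ≡ 248·169 ≡ 178 (mod 271)
140·178 = 24920 ≡ 259 (mod 271)
259 ≡ 259 (mod 271); signature holds.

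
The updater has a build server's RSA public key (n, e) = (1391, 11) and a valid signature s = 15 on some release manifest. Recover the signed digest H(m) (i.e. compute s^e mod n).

s^2 ≡ 15^2 = 225
s^4 ≡ 225^2 = 50625 ≡ 549
s^8 ≡ 549^2 = 301401 ≡ 945
11 = 8 + 2 + 1, so s^11 ≡ 945·225·15 ≡ 1203 (mod 1391)

1203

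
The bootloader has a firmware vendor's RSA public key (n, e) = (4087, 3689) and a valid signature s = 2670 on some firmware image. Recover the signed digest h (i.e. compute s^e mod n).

Squares mod 4087: s^1≡2670, s^2≡1172, s^4≡352, s^8≡1294, s^16≡2853, s^32≡2392, s^64≡3951, s^128≡2148, s^256≡3768, s^512≡3673, s^1024≡3829, s^2048≡1172
3689 = 2048 + 1024 + 512 + 64 + 32 + 8 + 1, so s^3689 ≡ 1172·3829·3673·3951·2392·1294·2670 ≡ 2453 (mod 4087)

2453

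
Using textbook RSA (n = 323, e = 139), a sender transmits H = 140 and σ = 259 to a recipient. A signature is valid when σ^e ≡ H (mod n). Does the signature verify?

does not verify

σ^2 ≡ 259^2 = 67081 ≡ 220
σ^4 ≡ 220^2 = 48400 ≡ 273
σ^8 ≡ 273^2 = 74529 ≡ 239
σ^16 ≡ 239^2 = 57121 ≡ 273
σ^32 ≡ 273^2 = 74529 ≡ 239
σ^64 ≡ 239^2 = 57121 ≡ 273
σ^128 ≡ 273^2 = 74529 ≡ 239
139 = 128 + 8 + 2 + 1, so σ^139 ≡ 239·239·220·259 ≡ 183 (mod 323)
σ^139 mod 323 = 183, but H = 140.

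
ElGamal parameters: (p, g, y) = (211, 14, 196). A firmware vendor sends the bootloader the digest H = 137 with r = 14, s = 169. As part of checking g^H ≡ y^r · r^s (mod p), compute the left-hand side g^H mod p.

14^2 = 196
14^4 ≡ 196^2 = 38416 ≡ 14
14^8 ≡ 14^2 = 196
14^16 ≡ 196^2 = 38416 ≡ 14
14^32 ≡ 14^2 = 196
14^64 ≡ 196^2 = 38416 ≡ 14
14^128 ≡ 14^2 = 196
137 = 128 + 8 + 1, so 14^137 ≡ 196·196·14 ≡ 196 (mod 211)

196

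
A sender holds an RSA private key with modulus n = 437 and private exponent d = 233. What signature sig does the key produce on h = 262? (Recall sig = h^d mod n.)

242

h^233 mod 437 = 242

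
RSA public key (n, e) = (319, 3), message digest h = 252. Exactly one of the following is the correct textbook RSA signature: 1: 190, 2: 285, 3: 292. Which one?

Candidate 1: Squares mod 319: 190^1≡190, 190^2≡53; 3 = 2 + 1, so 190^3 ≡ 53·190 ≡ 181 (mod 319)
Candidate 2: Squares mod 319: 285^1≡285, 285^2≡199; 3 = 2 + 1, so 285^3 ≡ 199·285 ≡ 252 (mod 319)
  → matches h = 252
Candidate 3: Squares mod 319: 292^1≡292, 292^2≡91; 3 = 2 + 1, so 292^3 ≡ 91·292 ≡ 95 (mod 319)

2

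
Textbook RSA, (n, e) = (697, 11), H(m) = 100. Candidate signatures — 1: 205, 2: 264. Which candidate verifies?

2

Candidate 1: 205^2 = 42025 ≡ 205; 205^4 ≡ 205^2 = 42025 ≡ 205; 205^8 ≡ 205^2 = 42025 ≡ 205; 11 = 8 + 2 + 1, so 205^11 ≡ 205·205·205 ≡ 205 (mod 697)
Candidate 2: 264^2 = 69696 ≡ 693; 264^4 ≡ 693^2 = 480249 ≡ 16; 264^8 ≡ 16^2 = 256; 11 = 8 + 2 + 1, so 264^11 ≡ 256·693·264 ≡ 100 (mod 697)
  → matches H(m) = 100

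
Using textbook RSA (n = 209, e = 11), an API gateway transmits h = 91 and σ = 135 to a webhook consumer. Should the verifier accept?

σ^2 ≡ 135^2 = 18225 ≡ 42
σ^4 ≡ 42^2 = 1764 ≡ 92
σ^8 ≡ 92^2 = 8464 ≡ 104
11 = 8 + 2 + 1, so σ^11 ≡ 104·42·135 ≡ 91 (mod 209)
σ^11 mod 209 = 91 matches h.

accept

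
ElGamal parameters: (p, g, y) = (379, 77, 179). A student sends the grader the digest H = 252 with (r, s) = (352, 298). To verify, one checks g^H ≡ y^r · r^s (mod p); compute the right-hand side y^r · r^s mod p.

1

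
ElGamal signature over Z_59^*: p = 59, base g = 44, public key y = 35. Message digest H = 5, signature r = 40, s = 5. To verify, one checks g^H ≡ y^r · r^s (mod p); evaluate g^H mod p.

14

Squares mod 59: 44^1≡44, 44^2≡48, 44^4≡3
5 = 4 + 1, so 44^5 ≡ 3·44 ≡ 14 (mod 59)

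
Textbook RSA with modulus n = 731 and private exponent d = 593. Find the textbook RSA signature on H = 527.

102

Squares mod 731: H^1≡527, H^2≡680, H^4≡408, H^8≡527, H^16≡680, H^32≡408, H^64≡527, H^128≡680, H^256≡408, H^512≡527
593 = 512 + 64 + 16 + 1, so H^593 ≡ 527·527·680·527 ≡ 102 (mod 731)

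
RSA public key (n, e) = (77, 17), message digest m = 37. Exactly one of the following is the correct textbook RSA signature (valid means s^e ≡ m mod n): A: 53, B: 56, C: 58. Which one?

Candidate A: Squares mod 77: 53^1≡53, 53^2≡37, 53^4≡60, 53^8≡58, 53^16≡53; 17 = 16 + 1, so 53^17 ≡ 53·53 ≡ 37 (mod 77)
  → matches m = 37
Candidate B: Squares mod 77: 56^1≡56, 56^2≡56, 56^4≡56, 56^8≡56, 56^16≡56; 17 = 16 + 1, so 56^17 ≡ 56·56 ≡ 56 (mod 77)
Candidate C: Squares mod 77: 58^1≡58, 58^2≡53, 58^4≡37, 58^8≡60, 58^16≡58; 17 = 16 + 1, so 58^17 ≡ 58·58 ≡ 53 (mod 77)

A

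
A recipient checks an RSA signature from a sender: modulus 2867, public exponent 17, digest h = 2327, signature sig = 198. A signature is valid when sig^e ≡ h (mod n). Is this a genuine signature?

forged

sig^2 ≡ 198^2 = 39204 ≡ 1933
sig^4 ≡ 1933^2 = 3736489 ≡ 788
sig^8 ≡ 788^2 = 620944 ≡ 1672
sig^16 ≡ 1672^2 = 2795584 ≡ 259
17 = 16 + 1, so sig^17 ≡ 259·198 ≡ 2543 (mod 2867)
sig^17 mod 2867 = 2543, but h = 2327.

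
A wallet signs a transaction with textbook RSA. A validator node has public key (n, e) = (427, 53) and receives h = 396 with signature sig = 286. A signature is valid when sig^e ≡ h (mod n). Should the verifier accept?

reject

sig^2 ≡ 286^2 = 81796 ≡ 239
sig^4 ≡ 239^2 = 57121 ≡ 330
sig^8 ≡ 330^2 = 108900 ≡ 15
sig^16 ≡ 15^2 = 225
sig^32 ≡ 225^2 = 50625 ≡ 239
53 = 32 + 16 + 4 + 1, so sig^53 ≡ 239·225·330·286 ≡ 76 (mod 427)
sig^53 mod 427 = 76, but h = 396.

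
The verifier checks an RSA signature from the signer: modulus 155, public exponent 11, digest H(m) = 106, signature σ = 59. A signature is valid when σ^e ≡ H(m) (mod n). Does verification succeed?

σ^2 ≡ 59^2 = 3481 ≡ 71
σ^4 ≡ 71^2 = 5041 ≡ 81
σ^8 ≡ 81^2 = 6561 ≡ 51
11 = 8 + 2 + 1, so σ^11 ≡ 51·71·59 ≡ 49 (mod 155)
49 ≠ 106, so verification fails.

fails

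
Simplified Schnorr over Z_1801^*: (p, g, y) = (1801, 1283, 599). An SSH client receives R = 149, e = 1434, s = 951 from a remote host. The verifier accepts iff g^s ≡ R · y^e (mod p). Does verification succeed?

g^s mod p:
1283^951 mod 1801 = 1717
R · y^e mod p:
599^1434 mod 1801 = 1533
149·1533 = 228417 ≡ 1491 (mod 1801)
1717 ≠ 1491; the check fails.

fails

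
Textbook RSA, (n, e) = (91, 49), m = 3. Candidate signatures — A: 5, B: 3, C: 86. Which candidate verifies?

B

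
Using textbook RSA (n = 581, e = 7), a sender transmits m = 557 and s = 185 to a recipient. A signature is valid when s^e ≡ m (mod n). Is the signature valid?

invalid

s^2 ≡ 185^2 = 34225 ≡ 527
s^4 ≡ 527^2 = 277729 ≡ 11
7 = 4 + 2 + 1, so s^7 ≡ 11·527·185 ≡ 500 (mod 581)
s^7 mod 581 = 500, but m = 557.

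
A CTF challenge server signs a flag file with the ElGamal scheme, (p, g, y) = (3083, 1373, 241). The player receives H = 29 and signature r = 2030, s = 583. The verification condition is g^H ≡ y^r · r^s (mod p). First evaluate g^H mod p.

1967

1373^29 mod 3083 = 1967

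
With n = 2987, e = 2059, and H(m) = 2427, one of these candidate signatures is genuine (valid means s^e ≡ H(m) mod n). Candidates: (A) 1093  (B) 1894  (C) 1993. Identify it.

Candidate A: 1093^2059 mod 2987 = 2427
  → matches H(m) = 2427
Candidate B: 1894^2059 mod 2987 = 560
Candidate C: 1993^2059 mod 2987 = 2966

A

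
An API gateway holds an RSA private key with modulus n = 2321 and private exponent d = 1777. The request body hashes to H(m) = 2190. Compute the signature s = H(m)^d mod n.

925

Squares mod 2321: (H(m))^1≡2190, (H(m))^2≡914, (H(m))^4≡2157, (H(m))^8≡1365, (H(m))^16≡1783, (H(m))^32≡1640, (H(m))^64≡1882, (H(m))^128≡78, (H(m))^256≡1442, (H(m))^512≡2069, (H(m))^1024≡837
1777 = 1024 + 512 + 128 + 64 + 32 + 16 + 1, so (H(m))^1777 ≡ 837·2069·78·1882·1640·1783·2190 ≡ 925 (mod 2321)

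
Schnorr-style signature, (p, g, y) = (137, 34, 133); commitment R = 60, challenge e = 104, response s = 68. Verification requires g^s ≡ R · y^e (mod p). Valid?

yes

g^s mod p:
34^2 = 1156 ≡ 60
34^4 ≡ 60^2 = 3600 ≡ 38
34^8 ≡ 38^2 = 1444 ≡ 74
34^16 ≡ 74^2 = 5476 ≡ 133
34^32 ≡ 133^2 = 17689 ≡ 16
34^64 ≡ 16^2 = 256 ≡ 119
68 = 64 + 4, so 34^68 ≡ 119·38 ≡ 1 (mod 137)
R · y^e mod p:
133^2 = 17689 ≡ 16
133^4 ≡ 16^2 = 256 ≡ 119
133^8 ≡ 119^2 = 14161 ≡ 50
133^16 ≡ 50^2 = 2500 ≡ 34
133^32 ≡ 34^2 = 1156 ≡ 60
133^64 ≡ 60^2 = 3600 ≡ 38
104 = 64 + 32 + 8, so 133^104 ≡ 38·60·50 ≡ 16 (mod 137)
60·16 = 960 ≡ 1 (mod 137)
1 ≡ 1 (mod 137); signature holds.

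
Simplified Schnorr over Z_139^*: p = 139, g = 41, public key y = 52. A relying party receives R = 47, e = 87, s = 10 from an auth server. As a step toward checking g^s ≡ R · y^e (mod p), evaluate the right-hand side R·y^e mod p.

52^87 mod 139 = 36
R · y^e ≡ 47·36 = 1692 ≡ 24 (mod 139)

24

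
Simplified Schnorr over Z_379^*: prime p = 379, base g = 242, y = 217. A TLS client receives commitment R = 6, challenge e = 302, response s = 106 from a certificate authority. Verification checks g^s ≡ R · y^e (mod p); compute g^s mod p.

242^2 = 58564 ≡ 198
242^4 ≡ 198^2 = 39204 ≡ 167
242^8 ≡ 167^2 = 27889 ≡ 222
242^16 ≡ 222^2 = 49284 ≡ 14
242^32 ≡ 14^2 = 196
242^64 ≡ 196^2 = 38416 ≡ 137
106 = 64 + 32 + 8 + 2, so 242^106 ≡ 137·196·222·198 ≡ 77 (mod 379)

77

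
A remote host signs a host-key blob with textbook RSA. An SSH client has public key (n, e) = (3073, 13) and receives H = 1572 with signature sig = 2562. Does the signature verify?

does not verify

sig^2 ≡ 2562^2 = 6563844 ≡ 2989
sig^4 ≡ 2989^2 = 8934121 ≡ 910
sig^8 ≡ 910^2 = 828100 ≡ 1463
13 = 8 + 4 + 1, so sig^13 ≡ 1463·910·2562 ≡ 329 (mod 3073)
329 ≠ 1572, so verification fails.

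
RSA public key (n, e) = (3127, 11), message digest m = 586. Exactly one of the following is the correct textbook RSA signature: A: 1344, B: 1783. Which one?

B

Candidate A: Squares mod 3127: 1344^1≡1344, 1344^2≡2057, 1344^4≡418, 1344^8≡2739; 11 = 8 + 2 + 1, so 1344^11 ≡ 2739·2057·1344 ≡ 2541 (mod 3127)
Candidate B: Squares mod 3127: 1783^1≡1783, 1783^2≡2057, 1783^4≡418, 1783^8≡2739; 11 = 8 + 2 + 1, so 1783^11 ≡ 2739·2057·1783 ≡ 586 (mod 3127)
  → matches m = 586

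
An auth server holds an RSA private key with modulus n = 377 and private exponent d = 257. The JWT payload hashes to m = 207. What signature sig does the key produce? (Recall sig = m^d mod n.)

Squares mod 377: m^1≡207, m^2≡248, m^4≡53, m^8≡170, m^16≡248, m^32≡53, m^64≡170, m^128≡248, m^256≡53
257 = 256 + 1, so m^257 ≡ 53·207 ≡ 38 (mod 377)

38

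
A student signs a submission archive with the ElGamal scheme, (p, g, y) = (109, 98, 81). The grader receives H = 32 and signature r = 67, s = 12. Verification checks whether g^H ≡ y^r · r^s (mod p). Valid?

Left side g^H mod p:
98^2 = 9604 ≡ 12
98^4 ≡ 12^2 = 144 ≡ 35
98^8 ≡ 35^2 = 1225 ≡ 26
98^16 ≡ 26^2 = 676 ≡ 22
98^32 ≡ 22^2 = 484 ≡ 48
Right side y^r · r^s mod p:
81^2 = 6561 ≡ 21
81^4 ≡ 21^2 = 441 ≡ 5
81^8 ≡ 5^2 = 25
81^16 ≡ 25^2 = 625 ≡ 80
81^32 ≡ 80^2 = 6400 ≡ 78
81^64 ≡ 78^2 = 6084 ≡ 89
67 = 64 + 2 + 1, so 81^67 ≡ 89·21·81 ≡ 97 (mod 109)
67^2 = 4489 ≡ 20
67^4 ≡ 20^2 = 400 ≡ 73
67^8 ≡ 73^2 = 5329 ≡ 97
12 = 8 + 4, so 67^12 ≡ 97·73 ≡ 105 (mod 109)
97·105 = 10185 ≡ 48 (mod 109)
48 ≡ 48 (mod 109), so the signature is genuine.

yes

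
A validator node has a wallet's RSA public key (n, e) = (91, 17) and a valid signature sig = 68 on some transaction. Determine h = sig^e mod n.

sig^17 mod 91 = 87

87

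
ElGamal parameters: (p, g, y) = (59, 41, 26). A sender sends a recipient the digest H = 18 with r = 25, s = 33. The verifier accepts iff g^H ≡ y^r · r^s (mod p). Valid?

Left side g^H mod p:
41^18 mod 59 = 28
Right side y^r · r^s mod p:
26^25 mod 59 = 45
25^33 mod 59 = 45
45·45 = 2025 ≡ 19 (mod 59)
28 ≠ 19, so verification fails.

no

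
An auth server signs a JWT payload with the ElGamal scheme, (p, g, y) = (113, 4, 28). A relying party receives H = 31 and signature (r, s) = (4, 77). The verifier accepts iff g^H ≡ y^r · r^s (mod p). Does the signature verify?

verifies

Left side g^H mod p:
4^2 = 16
4^4 ≡ 16^2 = 256 ≡ 30
4^8 ≡ 30^2 = 900 ≡ 109
4^16 ≡ 109^2 = 11881 ≡ 16
31 = 16 + 8 + 4 + 2 + 1, so 4^31 ≡ 16·109·30·16·4 ≡ 64 (mod 113)
Right side y^r · r^s mod p:
28^2 = 784 ≡ 106
28^4 ≡ 106^2 = 11236 ≡ 49
4^2 = 16
4^4 ≡ 16^2 = 256 ≡ 30
4^8 ≡ 30^2 = 900 ≡ 109
4^16 ≡ 109^2 = 11881 ≡ 16
4^32 ≡ 16^2 = 256 ≡ 30
4^64 ≡ 30^2 = 900 ≡ 109
77 = 64 + 8 + 4 + 1, so 4^77 ≡ 109·109·30·4 ≡ 112 (mod 113)
49·112 = 5488 ≡ 64 (mod 113)
64 ≡ 64 (mod 113), so the signature is genuine.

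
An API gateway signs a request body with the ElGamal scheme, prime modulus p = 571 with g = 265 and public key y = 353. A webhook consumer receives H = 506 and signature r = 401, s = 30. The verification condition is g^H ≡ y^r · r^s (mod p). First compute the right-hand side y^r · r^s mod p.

55

353^2 = 124609 ≡ 131
353^4 ≡ 131^2 = 17161 ≡ 31
353^8 ≡ 31^2 = 961 ≡ 390
353^16 ≡ 390^2 = 152100 ≡ 214
353^32 ≡ 214^2 = 45796 ≡ 116
353^64 ≡ 116^2 = 13456 ≡ 323
353^128 ≡ 323^2 = 104329 ≡ 407
353^256 ≡ 407^2 = 165649 ≡ 59
401 = 256 + 128 + 16 + 1, so 353^401 ≡ 59·407·214·353 ≡ 131 (mod 571)
401^2 = 160801 ≡ 350
401^4 ≡ 350^2 = 122500 ≡ 306
401^8 ≡ 306^2 = 93636 ≡ 563
401^16 ≡ 563^2 = 316969 ≡ 64
30 = 16 + 8 + 4 + 2, so 401^30 ≡ 64·563·306·350 ≡ 214 (mod 571)
y^r · r^s ≡ 131·214 = 28034 ≡ 55 (mod 571)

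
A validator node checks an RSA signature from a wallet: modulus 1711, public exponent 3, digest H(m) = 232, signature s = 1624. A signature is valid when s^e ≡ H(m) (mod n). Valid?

yes

Squares mod 1711: s^1≡1624, s^2≡725
3 = 2 + 1, so s^3 ≡ 725·1624 ≡ 232 (mod 1711)
s^3 mod 1711 = 232 matches H(m).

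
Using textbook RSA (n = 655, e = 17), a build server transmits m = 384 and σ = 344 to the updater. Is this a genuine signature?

genuine

Squares mod 655: σ^1≡344, σ^2≡436, σ^4≡146, σ^8≡356, σ^16≡321
17 = 16 + 1, so σ^17 ≡ 321·344 ≡ 384 (mod 655)
σ^17 mod 655 = 384 matches m.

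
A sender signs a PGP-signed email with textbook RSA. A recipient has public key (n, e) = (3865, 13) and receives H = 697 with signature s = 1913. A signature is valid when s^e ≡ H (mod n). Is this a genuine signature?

Squares mod 3865: s^1≡1913, s^2≡3279, s^4≡3276, s^8≡2936
13 = 8 + 4 + 1, so s^13 ≡ 2936·3276·1913 ≡ 3168 (mod 3865)
s^13 mod 3865 = 3168, but H = 697.

forged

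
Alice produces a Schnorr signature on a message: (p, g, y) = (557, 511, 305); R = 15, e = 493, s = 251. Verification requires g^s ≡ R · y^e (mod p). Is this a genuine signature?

genuine

g^s mod p:
Squares mod 557: 511^1≡511, 511^2≡445, 511^4≡290, 511^8≡550, 511^16≡49, 511^32≡173, 511^64≡408, 511^128≡478
251 = 128 + 64 + 32 + 16 + 8 + 2 + 1, so 511^251 ≡ 478·408·173·49·550·445·511 ≡ 203 (mod 557)
R · y^e mod p:
Squares mod 557: 305^1≡305, 305^2≡6, 305^4≡36, 305^8≡182, 305^16≡261, 305^32≡167, 305^64≡39, 305^128≡407, 305^256≡220
493 = 256 + 128 + 64 + 32 + 8 + 4 + 1, so 305^493 ≡ 220·407·39·167·182·36·305 ≡ 422 (mod 557)
15·422 = 6330 ≡ 203 (mod 557)
203 ≡ 203 (mod 557); signature holds.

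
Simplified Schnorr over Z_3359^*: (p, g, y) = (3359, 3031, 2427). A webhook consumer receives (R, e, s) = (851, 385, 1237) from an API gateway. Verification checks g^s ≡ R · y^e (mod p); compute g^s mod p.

2974

3031^2 = 9186961 ≡ 96
3031^4 ≡ 96^2 = 9216 ≡ 2498
3031^8 ≡ 2498^2 = 6240004 ≡ 2341
3031^16 ≡ 2341^2 = 5480281 ≡ 1752
3031^32 ≡ 1752^2 = 3069504 ≡ 2737
3031^64 ≡ 2737^2 = 7491169 ≡ 599
3031^128 ≡ 599^2 = 358801 ≡ 2747
3031^256 ≡ 2747^2 = 7546009 ≡ 1695
3031^512 ≡ 1695^2 = 2873025 ≡ 1080
3031^1024 ≡ 1080^2 = 1166400 ≡ 827
1237 = 1024 + 128 + 64 + 16 + 4 + 1, so 3031^1237 ≡ 827·2747·599·1752·2498·3031 ≡ 2974 (mod 3359)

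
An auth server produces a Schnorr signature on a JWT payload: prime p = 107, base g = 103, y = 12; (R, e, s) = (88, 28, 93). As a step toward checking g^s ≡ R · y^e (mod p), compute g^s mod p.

31

103^2 = 10609 ≡ 16
103^4 ≡ 16^2 = 256 ≡ 42
103^8 ≡ 42^2 = 1764 ≡ 52
103^16 ≡ 52^2 = 2704 ≡ 29
103^32 ≡ 29^2 = 841 ≡ 92
103^64 ≡ 92^2 = 8464 ≡ 11
93 = 64 + 16 + 8 + 4 + 1, so 103^93 ≡ 11·29·52·42·103 ≡ 31 (mod 107)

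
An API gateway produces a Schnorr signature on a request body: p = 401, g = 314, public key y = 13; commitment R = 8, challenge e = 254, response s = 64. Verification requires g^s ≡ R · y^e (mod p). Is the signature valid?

g^s mod p:
314^64 mod 401 = 385
R · y^e mod p:
13^254 mod 401 = 399
8·399 = 3192 ≡ 385 (mod 401)
385 ≡ 385 (mod 401); signature holds.

valid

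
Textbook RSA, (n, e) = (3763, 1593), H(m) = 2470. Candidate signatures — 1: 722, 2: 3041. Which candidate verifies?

2

Candidate 1: 722^2 = 521284 ≡ 1990; 722^4 ≡ 1990^2 = 3960100 ≡ 1424; 722^8 ≡ 1424^2 = 2027776 ≡ 3282; 722^16 ≡ 3282^2 = 10771524 ≡ 1818; 722^32 ≡ 1818^2 = 3305124 ≡ 1210; 722^64 ≡ 1210^2 = 1464100 ≡ 293; 722^128 ≡ 293^2 = 85849 ≡ 3063; 722^256 ≡ 3063^2 = 9381969 ≡ 810; 722^512 ≡ 810^2 = 656100 ≡ 1338; 722^1024 ≡ 1338^2 = 1790244 ≡ 2819; 1593 = 1024 + 512 + 32 + 16 + 8 + 1, so 722^1593 ≡ 2819·1338·1210·1818·3282·722 ≡ 1293 (mod 3763)
Candidate 2: 3041^2 = 9247681 ≡ 1990; 3041^4 ≡ 1990^2 = 3960100 ≡ 1424; 3041^8 ≡ 1424^2 = 2027776 ≡ 3282; 3041^16 ≡ 3282^2 = 10771524 ≡ 1818; 3041^32 ≡ 1818^2 = 3305124 ≡ 1210; 3041^64 ≡ 1210^2 = 1464100 ≡ 293; 3041^128 ≡ 293^2 = 85849 ≡ 3063; 3041^256 ≡ 3063^2 = 9381969 ≡ 810; 3041^512 ≡ 810^2 = 656100 ≡ 1338; 3041^1024 ≡ 1338^2 = 1790244 ≡ 2819; 1593 = 1024 + 512 + 32 + 16 + 8 + 1, so 3041^1593 ≡ 2819·1338·1210·1818·3282·3041 ≡ 2470 (mod 3763)
  → matches H(m) = 2470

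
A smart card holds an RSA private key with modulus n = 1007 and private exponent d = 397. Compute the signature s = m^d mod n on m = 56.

m^2 ≡ 56^2 = 3136 ≡ 115
m^4 ≡ 115^2 = 13225 ≡ 134
m^8 ≡ 134^2 = 17956 ≡ 837
m^16 ≡ 837^2 = 700569 ≡ 704
m^32 ≡ 704^2 = 495616 ≡ 172
m^64 ≡ 172^2 = 29584 ≡ 381
m^128 ≡ 381^2 = 145161 ≡ 153
m^256 ≡ 153^2 = 23409 ≡ 248
397 = 256 + 128 + 8 + 4 + 1, so m^397 ≡ 248·153·837·134·56 ≡ 569 (mod 1007)

569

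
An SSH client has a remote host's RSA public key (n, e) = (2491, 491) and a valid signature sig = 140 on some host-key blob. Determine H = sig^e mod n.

sig^491 mod 2491 = 2161

2161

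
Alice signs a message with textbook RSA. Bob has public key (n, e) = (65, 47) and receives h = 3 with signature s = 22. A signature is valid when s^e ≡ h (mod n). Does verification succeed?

passes

s^47 mod 65 = 3
Since 3 equals the digest 3, verification succeeds.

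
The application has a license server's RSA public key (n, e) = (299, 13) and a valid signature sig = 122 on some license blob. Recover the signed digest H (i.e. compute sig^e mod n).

Squares mod 299: sig^1≡122, sig^2≡233, sig^4≡170, sig^8≡196
13 = 8 + 4 + 1, so sig^13 ≡ 196·170·122 ≡ 135 (mod 299)

135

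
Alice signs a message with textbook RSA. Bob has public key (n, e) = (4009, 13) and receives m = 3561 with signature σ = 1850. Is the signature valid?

Squares mod 4009: σ^1≡1850, σ^2≡2823, σ^4≡3446, σ^8≡258
13 = 8 + 4 + 1, so σ^13 ≡ 258·3446·1850 ≡ 3370 (mod 4009)
The recovered value 3370 does not match the digest 3561.

invalid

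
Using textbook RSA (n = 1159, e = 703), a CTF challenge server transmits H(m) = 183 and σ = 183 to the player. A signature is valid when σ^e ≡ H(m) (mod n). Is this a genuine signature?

genuine

σ^2 ≡ 183^2 = 33489 ≡ 1037
σ^4 ≡ 1037^2 = 1075369 ≡ 976
σ^8 ≡ 976^2 = 952576 ≡ 1037
σ^16 ≡ 1037^2 = 1075369 ≡ 976
σ^32 ≡ 976^2 = 952576 ≡ 1037
σ^64 ≡ 1037^2 = 1075369 ≡ 976
σ^128 ≡ 976^2 = 952576 ≡ 1037
σ^256 ≡ 1037^2 = 1075369 ≡ 976
σ^512 ≡ 976^2 = 952576 ≡ 1037
703 = 512 + 128 + 32 + 16 + 8 + 4 + 2 + 1, so σ^703 ≡ 1037·1037·1037·976·1037·976·1037·183 ≡ 183 (mod 1159)
183 = H(m), so the signature checks out.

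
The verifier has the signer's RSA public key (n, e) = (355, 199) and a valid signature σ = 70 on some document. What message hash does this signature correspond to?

σ^2 ≡ 70^2 = 4900 ≡ 285
σ^4 ≡ 285^2 = 81225 ≡ 285
σ^8 ≡ 285^2 = 81225 ≡ 285
σ^16 ≡ 285^2 = 81225 ≡ 285
σ^32 ≡ 285^2 = 81225 ≡ 285
σ^64 ≡ 285^2 = 81225 ≡ 285
σ^128 ≡ 285^2 = 81225 ≡ 285
199 = 128 + 64 + 4 + 2 + 1, so σ^199 ≡ 285·285·285·285·70 ≡ 70 (mod 355)

70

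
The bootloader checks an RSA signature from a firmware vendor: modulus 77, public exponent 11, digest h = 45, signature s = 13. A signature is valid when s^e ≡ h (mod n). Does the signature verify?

Squares mod 77: s^1≡13, s^2≡15, s^4≡71, s^8≡36
11 = 8 + 2 + 1, so s^11 ≡ 36·15·13 ≡ 13 (mod 77)
s^11 mod 77 = 13, but h = 45.

does not verify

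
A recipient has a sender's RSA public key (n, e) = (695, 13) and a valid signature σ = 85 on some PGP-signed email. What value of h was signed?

σ^2 ≡ 85^2 = 7225 ≡ 275
σ^4 ≡ 275^2 = 75625 ≡ 565
σ^8 ≡ 565^2 = 319225 ≡ 220
13 = 8 + 4 + 1, so σ^13 ≡ 220·565·85 ≡ 110 (mod 695)

110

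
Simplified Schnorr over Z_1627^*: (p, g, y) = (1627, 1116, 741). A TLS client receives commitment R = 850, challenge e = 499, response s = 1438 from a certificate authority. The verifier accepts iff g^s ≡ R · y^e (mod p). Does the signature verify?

does not verify

g^s mod p:
1116^2 = 1245456 ≡ 801
1116^4 ≡ 801^2 = 641601 ≡ 563
1116^8 ≡ 563^2 = 316969 ≡ 1331
1116^16 ≡ 1331^2 = 1771561 ≡ 1385
1116^32 ≡ 1385^2 = 1918225 ≡ 1619
1116^64 ≡ 1619^2 = 2621161 ≡ 64
1116^128 ≡ 64^2 = 4096 ≡ 842
1116^256 ≡ 842^2 = 708964 ≡ 1219
1116^512 ≡ 1219^2 = 1485961 ≡ 510
1116^1024 ≡ 510^2 = 260100 ≡ 1407
1438 = 1024 + 256 + 128 + 16 + 8 + 4 + 2, so 1116^1438 ≡ 1407·1219·842·1385·1331·563·801 ≡ 135 (mod 1627)
R · y^e mod p:
741^2 = 549081 ≡ 782
741^4 ≡ 782^2 = 611524 ≡ 1399
741^8 ≡ 1399^2 = 1957201 ≡ 1547
741^16 ≡ 1547^2 = 2393209 ≡ 1519
741^32 ≡ 1519^2 = 2307361 ≡ 275
741^64 ≡ 275^2 = 75625 ≡ 783
741^128 ≡ 783^2 = 613089 ≡ 1337
741^256 ≡ 1337^2 = 1787569 ≡ 1123
499 = 256 + 128 + 64 + 32 + 16 + 2 + 1, so 741^499 ≡ 1123·1337·783·275·1519·782·741 ≡ 974 (mod 1627)
850·974 = 827900 ≡ 1384 (mod 1627)
135 ≠ 1384; the check fails.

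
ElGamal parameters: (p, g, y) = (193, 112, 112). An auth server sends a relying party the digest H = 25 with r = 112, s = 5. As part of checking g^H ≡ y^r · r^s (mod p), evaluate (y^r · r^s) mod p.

112

Squares mod 193: 112^1≡112, 112^2≡192, 112^4≡1, 112^8≡1, 112^16≡1, 112^32≡1, 112^64≡1
112 = 64 + 32 + 16, so 112^112 ≡ 1·1·1 ≡ 1 (mod 193)
Squares mod 193: 112^1≡112, 112^2≡192, 112^4≡1
5 = 4 + 1, so 112^5 ≡ 1·112 ≡ 112 (mod 193)
y^r · r^s ≡ 1·112 = 112 ≡ 112 (mod 193)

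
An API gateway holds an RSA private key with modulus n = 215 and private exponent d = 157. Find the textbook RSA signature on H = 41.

121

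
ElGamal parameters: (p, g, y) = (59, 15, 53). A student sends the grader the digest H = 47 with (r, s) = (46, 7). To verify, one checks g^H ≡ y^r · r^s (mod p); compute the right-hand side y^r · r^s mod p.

53^2 = 2809 ≡ 36
53^4 ≡ 36^2 = 1296 ≡ 57
53^8 ≡ 57^2 = 3249 ≡ 4
53^16 ≡ 4^2 = 16
53^32 ≡ 16^2 = 256 ≡ 20
46 = 32 + 8 + 4 + 2, so 53^46 ≡ 20·4·57·36 ≡ 22 (mod 59)
46^2 = 2116 ≡ 51
46^4 ≡ 51^2 = 2601 ≡ 5
7 = 4 + 2 + 1, so 46^7 ≡ 5·51·46 ≡ 48 (mod 59)
y^r · r^s ≡ 22·48 = 1056 ≡ 53 (mod 59)

53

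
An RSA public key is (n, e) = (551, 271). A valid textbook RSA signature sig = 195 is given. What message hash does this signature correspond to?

404

Squares mod 551: sig^1≡195, sig^2≡6, sig^4≡36, sig^8≡194, sig^16≡168, sig^32≡123, sig^64≡252, sig^128≡139, sig^256≡36
271 = 256 + 8 + 4 + 2 + 1, so sig^271 ≡ 36·194·36·6·195 ≡ 404 (mod 551)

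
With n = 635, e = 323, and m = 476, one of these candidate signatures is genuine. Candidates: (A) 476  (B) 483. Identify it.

Candidate A: Squares mod 635: 476^1≡476, 476^2≡516, 476^4≡191, 476^8≡286, 476^16≡516, 476^32≡191, 476^64≡286, 476^128≡516, 476^256≡191; 323 = 256 + 64 + 2 + 1, so 476^323 ≡ 191·286·516·476 ≡ 476 (mod 635)
  → matches m = 476
Candidate B: Squares mod 635: 483^1≡483, 483^2≡244, 483^4≡481, 483^8≡221, 483^16≡581, 483^32≡376, 483^64≡406, 483^128≡371, 483^256≡481; 323 = 256 + 64 + 2 + 1, so 483^323 ≡ 481·406·244·483 ≡ 287 (mod 635)

A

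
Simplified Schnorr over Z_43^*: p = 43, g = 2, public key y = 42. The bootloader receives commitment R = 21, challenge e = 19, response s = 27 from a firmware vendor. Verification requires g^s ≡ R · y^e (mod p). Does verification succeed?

passes

g^s mod p:
2^2 = 4
2^4 ≡ 4^2 = 16
2^8 ≡ 16^2 = 256 ≡ 41
2^16 ≡ 41^2 = 1681 ≡ 4
27 = 16 + 8 + 2 + 1, so 2^27 ≡ 4·41·4·2 ≡ 22 (mod 43)
R · y^e mod p:
42^2 = 1764 ≡ 1
42^4 ≡ 1^2 = 1
42^8 ≡ 1^2 = 1
42^16 ≡ 1^2 = 1
19 = 16 + 2 + 1, so 42^19 ≡ 1·1·42 ≡ 42 (mod 43)
21·42 = 882 ≡ 22 (mod 43)
22 ≡ 22 (mod 43); signature holds.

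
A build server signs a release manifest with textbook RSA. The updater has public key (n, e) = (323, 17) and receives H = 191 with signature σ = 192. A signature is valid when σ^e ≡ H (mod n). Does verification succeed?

fails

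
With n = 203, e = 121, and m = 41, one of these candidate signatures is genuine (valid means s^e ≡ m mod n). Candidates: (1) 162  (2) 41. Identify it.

Candidate 1: Squares mod 203: 162^1≡162, 162^2≡57, 162^4≡1, 162^8≡1, 162^16≡1, 162^32≡1, 162^64≡1; 121 = 64 + 32 + 16 + 8 + 1, so 162^121 ≡ 1·1·1·1·162 ≡ 162 (mod 203)
Candidate 2: Squares mod 203: 41^1≡41, 41^2≡57, 41^4≡1, 41^8≡1, 41^16≡1, 41^32≡1, 41^64≡1; 121 = 64 + 32 + 16 + 8 + 1, so 41^121 ≡ 1·1·1·1·41 ≡ 41 (mod 203)
  → matches m = 41

2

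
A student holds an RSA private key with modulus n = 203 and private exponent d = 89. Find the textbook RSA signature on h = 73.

h^2 ≡ 73^2 = 5329 ≡ 51
h^4 ≡ 51^2 = 2601 ≡ 165
h^8 ≡ 165^2 = 27225 ≡ 23
h^16 ≡ 23^2 = 529 ≡ 123
h^32 ≡ 123^2 = 15129 ≡ 107
h^64 ≡ 107^2 = 11449 ≡ 81
89 = 64 + 16 + 8 + 1, so h^89 ≡ 81·123·23·73 ≡ 68 (mod 203)

68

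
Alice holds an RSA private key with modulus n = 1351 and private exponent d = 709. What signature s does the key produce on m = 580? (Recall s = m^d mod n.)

580

m^2 ≡ 580^2 = 336400 ≡ 1
m^4 ≡ 1^2 = 1
m^8 ≡ 1^2 = 1
m^16 ≡ 1^2 = 1
m^32 ≡ 1^2 = 1
m^64 ≡ 1^2 = 1
m^128 ≡ 1^2 = 1
m^256 ≡ 1^2 = 1
m^512 ≡ 1^2 = 1
709 = 512 + 128 + 64 + 4 + 1, so m^709 ≡ 1·1·1·1·580 ≡ 580 (mod 1351)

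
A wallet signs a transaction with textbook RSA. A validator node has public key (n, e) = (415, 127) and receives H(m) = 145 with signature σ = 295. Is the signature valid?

σ^2 ≡ 295^2 = 87025 ≡ 290
σ^4 ≡ 290^2 = 84100 ≡ 270
σ^8 ≡ 270^2 = 72900 ≡ 275
σ^16 ≡ 275^2 = 75625 ≡ 95
σ^32 ≡ 95^2 = 9025 ≡ 310
σ^64 ≡ 310^2 = 96100 ≡ 235
127 = 64 + 32 + 16 + 8 + 4 + 2 + 1, so σ^127 ≡ 235·310·95·275·270·290·295 ≡ 145 (mod 415)
σ^127 mod 415 = 145 matches H(m).

valid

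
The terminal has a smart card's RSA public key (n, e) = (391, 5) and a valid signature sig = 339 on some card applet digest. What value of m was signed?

sig^2 ≡ 339^2 = 114921 ≡ 358
sig^4 ≡ 358^2 = 128164 ≡ 307
5 = 4 + 1, so sig^5 ≡ 307·339 ≡ 67 (mod 391)

67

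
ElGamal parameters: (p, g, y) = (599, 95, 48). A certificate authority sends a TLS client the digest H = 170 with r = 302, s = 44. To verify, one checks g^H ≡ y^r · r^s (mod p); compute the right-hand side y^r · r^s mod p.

48^2 = 2304 ≡ 507
48^4 ≡ 507^2 = 257049 ≡ 78
48^8 ≡ 78^2 = 6084 ≡ 94
48^16 ≡ 94^2 = 8836 ≡ 450
48^32 ≡ 450^2 = 202500 ≡ 38
48^64 ≡ 38^2 = 1444 ≡ 246
48^128 ≡ 246^2 = 60516 ≡ 17
48^256 ≡ 17^2 = 289
302 = 256 + 32 + 8 + 4 + 2, so 48^302 ≡ 289·38·94·78·507 ≡ 376 (mod 599)
302^2 = 91204 ≡ 156
302^4 ≡ 156^2 = 24336 ≡ 376
302^8 ≡ 376^2 = 141376 ≡ 12
302^16 ≡ 12^2 = 144
302^32 ≡ 144^2 = 20736 ≡ 370
44 = 32 + 8 + 4, so 302^44 ≡ 370·12·376 ≡ 27 (mod 599)
y^r · r^s ≡ 376·27 = 10152 ≡ 568 (mod 599)

568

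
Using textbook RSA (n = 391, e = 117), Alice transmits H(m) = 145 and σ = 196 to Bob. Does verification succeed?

fails

σ^2 ≡ 196^2 = 38416 ≡ 98
σ^4 ≡ 98^2 = 9604 ≡ 220
σ^8 ≡ 220^2 = 48400 ≡ 307
σ^16 ≡ 307^2 = 94249 ≡ 18
σ^32 ≡ 18^2 = 324
σ^64 ≡ 324^2 = 104976 ≡ 188
117 = 64 + 32 + 16 + 4 + 1, so σ^117 ≡ 188·324·18·220·196 ≡ 246 (mod 391)
σ^117 mod 391 = 246, but H(m) = 145.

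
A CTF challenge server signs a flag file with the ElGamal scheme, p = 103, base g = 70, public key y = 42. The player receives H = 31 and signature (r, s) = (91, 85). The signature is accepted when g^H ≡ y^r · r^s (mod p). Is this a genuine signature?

forged

Left side g^H mod p:
70^2 = 4900 ≡ 59
70^4 ≡ 59^2 = 3481 ≡ 82
70^8 ≡ 82^2 = 6724 ≡ 29
70^16 ≡ 29^2 = 841 ≡ 17
31 = 16 + 8 + 4 + 2 + 1, so 70^31 ≡ 17·29·82·59·70 ≡ 88 (mod 103)
Right side y^r · r^s mod p:
42^2 = 1764 ≡ 13
42^4 ≡ 13^2 = 169 ≡ 66
42^8 ≡ 66^2 = 4356 ≡ 30
42^16 ≡ 30^2 = 900 ≡ 76
42^32 ≡ 76^2 = 5776 ≡ 8
42^64 ≡ 8^2 = 64
91 = 64 + 16 + 8 + 2 + 1, so 42^91 ≡ 64·76·30·13·42 ≡ 69 (mod 103)
91^2 = 8281 ≡ 41
91^4 ≡ 41^2 = 1681 ≡ 33
91^8 ≡ 33^2 = 1089 ≡ 59
91^16 ≡ 59^2 = 3481 ≡ 82
91^32 ≡ 82^2 = 6724 ≡ 29
91^64 ≡ 29^2 = 841 ≡ 17
85 = 64 + 16 + 4 + 1, so 91^85 ≡ 17·82·33·91 ≡ 56 (mod 103)
69·56 = 3864 ≡ 53 (mod 103)
88 ≠ 53, so verification fails.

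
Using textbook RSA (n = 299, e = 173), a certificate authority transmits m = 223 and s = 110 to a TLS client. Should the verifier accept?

accept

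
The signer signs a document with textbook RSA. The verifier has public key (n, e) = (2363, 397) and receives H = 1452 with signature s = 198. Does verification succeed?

passes

s^2 ≡ 198^2 = 39204 ≡ 1396
s^4 ≡ 1396^2 = 1948816 ≡ 1704
s^8 ≡ 1704^2 = 2903616 ≡ 1852
s^16 ≡ 1852^2 = 3429904 ≡ 1191
s^32 ≡ 1191^2 = 1418481 ≡ 681
s^64 ≡ 681^2 = 463761 ≡ 613
s^128 ≡ 613^2 = 375769 ≡ 52
s^256 ≡ 52^2 = 2704 ≡ 341
397 = 256 + 128 + 8 + 4 + 1, so s^397 ≡ 341·52·1852·1704·198 ≡ 1452 (mod 2363)
Since 1452 equals the digest 1452, verification succeeds.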